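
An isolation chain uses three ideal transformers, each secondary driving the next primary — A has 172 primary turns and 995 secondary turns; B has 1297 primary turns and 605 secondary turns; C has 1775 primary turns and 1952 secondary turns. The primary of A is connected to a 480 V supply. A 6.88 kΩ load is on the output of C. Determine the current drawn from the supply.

I_supply ≈ 0.614 A

After A: V = 480.00 × 995/172 = 2776.7 V.
After B: V = 2776.7 × 605/1297 = 1295.2 V.
After C: V = 1295.2 × 1952/1775 = 1424.4 V.
I_load = 1424.4/6880 = 0.20704 A, so P_out = 1424.4 × 0.20704 = 294.90 W.
All ideal ⇒ P_in = P_out, so I_supply = 294.90/480 = 0.614 A.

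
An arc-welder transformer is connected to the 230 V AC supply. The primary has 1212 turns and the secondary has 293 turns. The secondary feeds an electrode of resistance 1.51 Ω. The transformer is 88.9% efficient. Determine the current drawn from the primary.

I_p ≈ 10.0 A

V_s = 230 × 293/1212 = 55.602 V.
I_s = V_s/R = 55.602/1.51 = 36.823 A.
P_out = V_s I_s = 55.602 × 36.823 = 2047.4 W.
P_in = P_out/η = 2047.4/0.889 = 2303.1 W.
I_p = P_in/V_p = 2303.1/230 = 10.0 A.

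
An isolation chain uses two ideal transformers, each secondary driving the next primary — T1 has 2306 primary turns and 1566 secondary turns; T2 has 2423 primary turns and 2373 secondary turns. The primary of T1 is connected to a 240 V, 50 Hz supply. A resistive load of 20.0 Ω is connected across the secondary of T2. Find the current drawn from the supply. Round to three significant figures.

After T1: V = 240.00 × 1566/2306 = 162.98 V.
After T2: V = 162.98 × 2373/2423 = 159.62 V.
I_load = 159.62/20.0 = 7.9810 A, so P_out = 159.62 × 7.9810 = 1273.9 W.
All ideal ⇒ P_in = P_out, so I_supply = 1273.9/240 = 5.31 A.

I_supply ≈ 5.31 A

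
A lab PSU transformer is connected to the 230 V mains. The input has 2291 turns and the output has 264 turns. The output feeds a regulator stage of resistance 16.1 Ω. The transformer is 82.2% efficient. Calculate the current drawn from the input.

V_out = 230 × 264/2291 = 26.504 V.
I_out = V_out/R = 26.504/16.1 = 1.6462 A.
P_out = V_out I_out = 26.504 × 1.6462 = 43.630 W.
P_in = P_out/η = 43.630/0.822 = 53.078 W.
I_in = P_in/V_in = 53.078/230 = 0.231 A.

I_in ≈ 0.231 A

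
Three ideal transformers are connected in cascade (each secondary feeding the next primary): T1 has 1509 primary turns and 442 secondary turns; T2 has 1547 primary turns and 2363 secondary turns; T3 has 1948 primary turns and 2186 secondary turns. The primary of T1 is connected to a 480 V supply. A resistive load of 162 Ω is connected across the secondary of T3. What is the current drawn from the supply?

I_supply ≈ 0.747 A

Secondary of T1: V = 480.00 × 442/1509 = 140.60 V.
Secondary of T2: V = 140.60 × 2363/1547 = 214.76 V.
Secondary of T3: V = 214.76 × 2186/1948 = 241.00 V.
I_load = 241.00/162 = 1.4876 A, so P_out = 241.00 × 1.4876 = 358.51 W.
All ideal ⇒ P_in = P_out, so I_supply = 358.51/480 = 0.747 A.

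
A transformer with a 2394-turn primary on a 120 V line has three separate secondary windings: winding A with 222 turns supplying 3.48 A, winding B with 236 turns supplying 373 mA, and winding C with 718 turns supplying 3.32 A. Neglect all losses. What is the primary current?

V_A = 120 × 222/2394 = 11.128 V; V_B = 120 × 236/2394 = 11.830 V; V_C = 120 × 718/2394 = 35.990 V.
P_out = V_A I_A + V_B I_B + V_C I_C = 11.128×3.48 + 11.830×0.373 + 35.990×3.32 = 38.725 + 4.4124 + 119.49 = 162.62 W.
Ideal ⇒ P_in = P_out, so I_p = P_out/V_p = 162.62/120 = 1.36 A.

I_p ≈ 1.36 A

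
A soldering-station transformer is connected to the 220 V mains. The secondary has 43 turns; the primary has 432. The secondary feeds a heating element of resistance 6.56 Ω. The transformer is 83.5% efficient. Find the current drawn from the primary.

I_p ≈ 0.398 A

V_s = 220 × 43/432 = 21.898 V.
I_s = V_s/R = 21.898/6.56 = 3.3381 A.
P_out = V_s I_s = 21.898 × 3.3381 = 73.099 W.
P_in = P_out/η = 73.099/0.835 = 87.544 W.
I_p = P_in/V_p = 87.544/220 = 0.398 A.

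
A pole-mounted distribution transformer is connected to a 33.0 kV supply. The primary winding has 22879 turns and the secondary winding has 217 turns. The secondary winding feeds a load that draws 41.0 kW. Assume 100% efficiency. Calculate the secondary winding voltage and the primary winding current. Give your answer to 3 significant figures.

V_s ≈ 313 V, I_p ≈ 1.24 A

V_s = V_p × N_s/N_p = 33000 × 217/22879 = 312.99 V.
I_s = P/V_s = 41000/312.99 = 130.99 A.
I_p = I_s × N_s/N_p = 130.99 × 217/22879 = 1.24 A.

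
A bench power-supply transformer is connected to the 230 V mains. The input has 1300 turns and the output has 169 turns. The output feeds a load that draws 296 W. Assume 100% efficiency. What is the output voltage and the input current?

V_out = V_in × N_out/N_in = 230 × 169/1300 = 29.900 V.
I_out = P/V_out = 296/29.900 = 9.8997 A.
I_in = I_out × N_out/N_in = 9.8997 × 169/1300 = 1.29 A.

V_out ≈ 29.9 V, I_in ≈ 1.29 A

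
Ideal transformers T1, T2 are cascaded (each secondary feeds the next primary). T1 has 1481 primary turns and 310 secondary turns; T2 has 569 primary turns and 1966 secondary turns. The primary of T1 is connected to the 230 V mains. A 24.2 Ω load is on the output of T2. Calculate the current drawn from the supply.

I_supply ≈ 4.97 A

Secondary of T1: V = 230.00 × 310/1481 = 48.143 V.
Secondary of T2: V = 48.143 × 1966/569 = 166.34 V.
I_load = 166.34/24.2 = 6.8737 A, so P_out = 166.34 × 6.8737 = 1143.4 W.
All ideal ⇒ P_in = P_out, so I_supply = 1143.4/230 = 4.97 A.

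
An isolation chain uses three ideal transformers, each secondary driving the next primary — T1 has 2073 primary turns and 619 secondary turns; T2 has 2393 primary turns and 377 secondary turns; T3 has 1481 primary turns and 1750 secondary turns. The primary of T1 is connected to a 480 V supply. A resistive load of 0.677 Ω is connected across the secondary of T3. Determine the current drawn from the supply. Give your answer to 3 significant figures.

I_supply ≈ 2.19 A

After T1: V = 480.00 × 619/2073 = 143.33 V.
After T2: V = 143.33 × 377/2393 = 22.580 V.
After T3: V = 22.580 × 1750/1481 = 26.682 V.
I_load = 26.682/0.677 = 39.412 A, so P_out = 26.682 × 39.412 = 1051.6 W.
All ideal ⇒ P_in = P_out, so I_supply = 1051.6/480 = 2.19 A.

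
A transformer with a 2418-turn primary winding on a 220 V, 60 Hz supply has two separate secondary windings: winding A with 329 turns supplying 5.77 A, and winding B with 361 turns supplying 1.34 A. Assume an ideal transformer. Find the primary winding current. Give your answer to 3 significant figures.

V_A = 220 × 329/2418 = 29.934 V; V_B = 220 × 361/2418 = 32.845 V.
P_out = V_A I_A + V_B I_B = 29.934×5.77 + 32.845×1.34 = 172.72 + 44.013 = 216.73 W.
Ideal ⇒ P_in = P_out, so I_p = P_out/V_p = 216.73/220 = 0.985 A.

I_p ≈ 0.985 A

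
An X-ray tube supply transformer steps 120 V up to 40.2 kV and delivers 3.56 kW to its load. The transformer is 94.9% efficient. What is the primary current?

I_p ≈ 31.3 A

P_in = P_out/η = 3560/0.949 = 3751.3 W.
I_p = P_in/V_p = 3751.3/120 = 31.3 A.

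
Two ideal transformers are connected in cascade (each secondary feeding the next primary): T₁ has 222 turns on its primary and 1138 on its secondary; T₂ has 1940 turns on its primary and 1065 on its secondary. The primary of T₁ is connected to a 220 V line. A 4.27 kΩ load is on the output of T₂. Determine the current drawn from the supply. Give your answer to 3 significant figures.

After T₁: V = 220.00 × 1138/222 = 1127.7 V.
After T₂: V = 1127.7 × 1065/1940 = 619.10 V.
I_load = 619.10/4270 = 0.14499 A, so P_out = 619.10 × 0.14499 = 89.762 W.
All ideal ⇒ P_in = P_out, so I_supply = 89.762/220 = 0.408 A.

I_supply ≈ 0.408 A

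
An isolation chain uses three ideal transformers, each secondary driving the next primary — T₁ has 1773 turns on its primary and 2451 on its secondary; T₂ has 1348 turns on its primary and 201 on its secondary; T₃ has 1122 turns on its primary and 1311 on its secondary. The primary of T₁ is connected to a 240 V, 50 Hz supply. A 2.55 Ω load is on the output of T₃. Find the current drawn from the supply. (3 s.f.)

I_supply ≈ 5.46 A

Secondary of T₁: V = 240.00 × 2451/1773 = 331.78 V.
Secondary of T₂: V = 331.78 × 201/1348 = 49.471 V.
Secondary of T₃: V = 49.471 × 1311/1122 = 57.805 V.
I_load = 57.805/2.55 = 22.668 A, so P_out = 57.805 × 22.668 = 1310.3 W.
All ideal ⇒ P_in = P_out, so I_supply = 1310.3/240 = 5.46 A.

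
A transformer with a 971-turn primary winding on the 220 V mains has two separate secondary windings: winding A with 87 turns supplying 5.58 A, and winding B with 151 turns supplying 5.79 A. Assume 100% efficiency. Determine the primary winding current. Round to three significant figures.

V_A = 220 × 87/971 = 19.712 V; V_B = 220 × 151/971 = 34.212 V.
P_out = V_A I_A + V_B I_B = 19.712×5.58 + 34.212×5.79 = 109.99 + 198.09 = 308.08 W.
Ideal ⇒ P_in = P_out, so I_p = P_out/V_p = 308.08/220 = 1.40 A.

I_p ≈ 1.40 A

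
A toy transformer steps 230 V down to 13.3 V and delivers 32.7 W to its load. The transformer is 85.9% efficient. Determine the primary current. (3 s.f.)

P_in = P_out/η = 32.7/0.859 = 38.068 W.
I_p = P_in/V_p = 38.068/230 = 0.166 A.

I_p ≈ 0.166 A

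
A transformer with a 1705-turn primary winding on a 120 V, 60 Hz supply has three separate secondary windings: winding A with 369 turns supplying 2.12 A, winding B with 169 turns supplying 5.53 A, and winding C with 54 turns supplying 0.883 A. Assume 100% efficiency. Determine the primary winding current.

V_A = 120 × 369/1705 = 25.971 V; V_B = 120 × 169/1705 = 11.894 V; V_C = 120 × 54/1705 = 3.8006 V.
P_out = V_A I_A + V_B I_B + V_C I_C = 25.971×2.12 + 11.894×5.53 + 3.8006×0.883 = 55.058 + 65.776 + 3.3559 = 124.19 W.
Ideal ⇒ P_in = P_out, so I_p = P_out/V_p = 124.19/120 = 1.03 A.

I_p ≈ 1.03 A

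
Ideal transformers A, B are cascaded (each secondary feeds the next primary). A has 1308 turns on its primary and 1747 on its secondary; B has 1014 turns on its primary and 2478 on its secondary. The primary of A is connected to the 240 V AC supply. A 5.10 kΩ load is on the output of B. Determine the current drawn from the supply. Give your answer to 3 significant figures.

I_supply ≈ 0.501 A

Secondary of A: V = 240.00 × 1747/1308 = 320.55 V.
Secondary of B: V = 320.55 × 2478/1014 = 783.36 V.
I_load = 783.36/5100 = 0.15360 A, so P_out = 783.36 × 0.15360 = 120.32 W.
All ideal ⇒ P_in = P_out, so I_supply = 120.32/240 = 0.501 A.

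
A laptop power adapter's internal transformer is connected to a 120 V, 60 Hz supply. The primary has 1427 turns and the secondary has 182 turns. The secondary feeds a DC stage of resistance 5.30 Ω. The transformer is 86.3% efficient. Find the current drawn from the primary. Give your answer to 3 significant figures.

I_p ≈ 0.427 A

V_s = 120 × 182/1427 = 15.305 V.
I_s = V_s/R = 15.305/5.30 = 2.8877 A.
P_out = V_s I_s = 15.305 × 2.8877 = 44.196 W.
P_in = P_out/η = 44.196/0.863 = 51.212 W.
I_p = P_in/V_p = 51.212/120 = 0.427 A.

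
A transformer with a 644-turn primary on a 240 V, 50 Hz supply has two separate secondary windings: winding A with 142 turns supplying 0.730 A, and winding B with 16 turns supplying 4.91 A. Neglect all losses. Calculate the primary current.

V_A = 240 × 142/644 = 52.919 V; V_B = 240 × 16/644 = 5.9627 V.
P_out = V_A I_A + V_B I_B = 52.919×0.730 + 5.9627×4.91 = 38.631 + 29.277 = 67.908 W.
Ideal ⇒ P_in = P_out, so I_p = P_out/V_p = 67.908/240 = 0.283 A.

I_p ≈ 0.283 A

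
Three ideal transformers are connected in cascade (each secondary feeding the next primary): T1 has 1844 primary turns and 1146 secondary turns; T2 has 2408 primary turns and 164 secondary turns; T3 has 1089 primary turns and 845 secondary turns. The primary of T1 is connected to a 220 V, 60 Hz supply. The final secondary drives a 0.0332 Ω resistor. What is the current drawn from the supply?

I_supply ≈ 7.15 A

After T1: V = 220.00 × 1146/1844 = 136.72 V.
After T2: V = 136.72 × 164/2408 = 9.3118 V.
After T3: V = 9.3118 × 845/1089 = 7.2254 V.
I_load = 7.2254/0.0332 = 217.63 A, so P_out = 7.2254 × 217.63 = 1572.5 W.
All ideal ⇒ P_in = P_out, so I_supply = 1572.5/220 = 7.15 A.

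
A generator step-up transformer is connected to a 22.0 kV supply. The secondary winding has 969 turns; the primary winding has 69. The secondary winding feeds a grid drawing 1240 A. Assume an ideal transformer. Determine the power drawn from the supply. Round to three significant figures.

P ≈ 3.83×10^8 W

I_p = I_s × N_s/N_p = 1240 × 969/69 = 17414 A.
P = V_p I_p = 22000 × 17414 = 3.83×10^8 W.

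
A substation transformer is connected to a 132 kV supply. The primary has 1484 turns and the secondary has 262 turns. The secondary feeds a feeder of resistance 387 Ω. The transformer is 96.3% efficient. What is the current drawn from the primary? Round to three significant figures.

V_s = 132000 × 262/1484 = 23305 V.
I_s = V_s/R = 23305/387 = 60.219 A.
P_out = V_s I_s = 23305 × 60.219 = 1.4034×10^6 W.
P_in = P_out/η = 1.4034×10^6/0.963 = 1.4573×10^6 W.
I_p = P_in/V_p = 1.4573×10^6/132000 = 11.0 A.

I_p ≈ 11.0 A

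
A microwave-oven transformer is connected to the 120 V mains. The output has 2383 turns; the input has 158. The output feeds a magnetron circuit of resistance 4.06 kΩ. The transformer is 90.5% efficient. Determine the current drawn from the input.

I_in ≈ 7.43 A

V_out = 120 × 2383/158 = 1809.9 V.
I_out = V_out/R = 1809.9/4060 = 0.44578 A.
P_out = V_out I_out = 1809.9 × 0.44578 = 806.81 W.
P_in = P_out/η = 806.81/0.905 = 891.50 W.
I_in = P_in/V_in = 891.50/120 = 7.43 A.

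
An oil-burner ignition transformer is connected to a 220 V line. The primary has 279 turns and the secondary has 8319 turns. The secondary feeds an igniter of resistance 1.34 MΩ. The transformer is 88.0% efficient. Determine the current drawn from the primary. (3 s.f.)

V_s = 220 × 8319/279 = 6559.8 V.
I_s = V_s/R = 6559.8/(1.34×10^6) = 0.0048954 A.
P_out = V_s I_s = 6559.8 × 0.0048954 = 32.113 W.
P_in = P_out/η = 32.113/0.880 = 36.492 W.
I_p = P_in/V_p = 36.492/220 = 0.166 A.

I_p ≈ 0.166 A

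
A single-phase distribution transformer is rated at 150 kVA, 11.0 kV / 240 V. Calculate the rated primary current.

I_p = S/V_p = 150000/11000 = 13.6 A.

I_p ≈ 13.6 A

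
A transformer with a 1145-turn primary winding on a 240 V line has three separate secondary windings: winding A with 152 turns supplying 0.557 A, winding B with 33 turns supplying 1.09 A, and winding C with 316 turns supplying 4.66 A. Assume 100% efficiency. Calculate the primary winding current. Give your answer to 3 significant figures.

V_A = 240 × 152/1145 = 31.860 V; V_B = 240 × 33/1145 = 6.9170 V; V_C = 240 × 316/1145 = 66.236 V.
P_out = V_A I_A + V_B I_B + V_C I_C = 31.860×0.557 + 6.9170×1.09 + 66.236×4.66 = 17.746 + 7.5396 + 308.66 = 333.94 W.
Ideal ⇒ P_in = P_out, so I_p = P_out/V_p = 333.94/240 = 1.39 A.

I_p ≈ 1.39 A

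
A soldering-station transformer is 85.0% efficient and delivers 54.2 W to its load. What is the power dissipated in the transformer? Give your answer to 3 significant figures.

P_in = P_out/η = 54.2/0.850 = 63.7647 W.
P_loss = P_in − P_out = 63.7647 − 54.2 = 9.56 W.

P_loss ≈ 9.56 W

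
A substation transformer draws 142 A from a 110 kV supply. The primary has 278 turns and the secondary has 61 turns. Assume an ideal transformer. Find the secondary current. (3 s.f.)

I_s ≈ 647 A

I_s/I_p = N_p/N_s, so I_s = 142 × 278/61 = 647 A.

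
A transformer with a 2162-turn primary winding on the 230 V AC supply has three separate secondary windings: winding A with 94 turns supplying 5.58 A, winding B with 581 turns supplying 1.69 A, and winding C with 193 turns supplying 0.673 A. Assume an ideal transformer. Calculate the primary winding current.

V_A = 230 × 94/2162 = 10.000 V; V_B = 230 × 581/2162 = 61.809 V; V_C = 230 × 193/2162 = 20.532 V.
P_out = V_A I_A + V_B I_B + V_C I_C = 10.000×5.58 + 61.809×1.69 + 20.532×0.673 = 55.800 + 104.46 + 13.818 = 174.07 W.
Ideal ⇒ P_in = P_out, so I_p = P_out/V_p = 174.07/230 = 0.757 A.

I_p ≈ 0.757 A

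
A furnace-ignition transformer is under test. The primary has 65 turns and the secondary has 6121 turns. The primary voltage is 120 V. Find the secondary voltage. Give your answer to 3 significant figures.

V_s/V_p = N_s/N_p, so V_s = 120 × 6121/65 = 11300 V.

V_s ≈ 11300 V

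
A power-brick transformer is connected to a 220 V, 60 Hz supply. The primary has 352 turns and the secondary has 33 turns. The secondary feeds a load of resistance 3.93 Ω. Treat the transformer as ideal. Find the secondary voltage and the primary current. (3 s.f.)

V_s ≈ 20.6 V, I_p ≈ 0.492 A

V_s = V_p × N_s/N_p = 220 × 33/352 = 20.625 V.
I_s = V_s/R = 20.625/3.93 = 5.2481 A.
I_p = I_s × N_s/N_p = 5.2481 × 33/352 = 0.492 A.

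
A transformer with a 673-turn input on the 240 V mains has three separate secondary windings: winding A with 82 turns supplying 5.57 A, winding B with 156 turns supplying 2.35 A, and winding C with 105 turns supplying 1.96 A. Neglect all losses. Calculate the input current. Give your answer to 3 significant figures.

I_in ≈ 1.53 A

V_A = 240 × 82/673 = 29.242 V; V_B = 240 × 156/673 = 55.632 V; V_C = 240 × 105/673 = 37.444 V.
P_out = V_A I_A + V_B I_B + V_C I_C = 29.242×5.57 + 55.632×2.35 + 37.444×1.96 = 162.88 + 130.73 + 73.391 = 367.00 W.
Ideal ⇒ P_in = P_out, so I_in = P_out/V_in = 367.00/240 = 1.53 A.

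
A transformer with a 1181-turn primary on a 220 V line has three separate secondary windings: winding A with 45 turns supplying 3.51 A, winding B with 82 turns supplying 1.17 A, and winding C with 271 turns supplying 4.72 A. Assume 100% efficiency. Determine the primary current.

V_A = 220 × 45/1181 = 8.3827 V; V_B = 220 × 82/1181 = 15.275 V; V_C = 220 × 271/1181 = 50.483 V.
P_out = V_A I_A + V_B I_B + V_C I_C = 8.3827×3.51 + 15.275×1.17 + 50.483×4.72 = 29.423 + 17.872 + 238.28 = 285.57 W.
Ideal ⇒ P_in = P_out, so I_p = P_out/V_p = 285.57/220 = 1.30 A.

I_p ≈ 1.30 A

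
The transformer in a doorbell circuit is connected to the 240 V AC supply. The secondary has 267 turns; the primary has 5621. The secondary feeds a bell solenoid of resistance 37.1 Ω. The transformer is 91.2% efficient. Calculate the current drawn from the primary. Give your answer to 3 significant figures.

V_s = 240 × 267/5621 = 11.400 V.
I_s = V_s/R = 11.400/37.1 = 0.30728 A.
P_out = V_s I_s = 11.400 × 0.30728 = 3.5030 W.
P_in = P_out/η = 3.5030/0.912 = 3.8410 W.
I_p = P_in/V_p = 3.8410/240 = 0.0160 A.

I_p ≈ 0.0160 A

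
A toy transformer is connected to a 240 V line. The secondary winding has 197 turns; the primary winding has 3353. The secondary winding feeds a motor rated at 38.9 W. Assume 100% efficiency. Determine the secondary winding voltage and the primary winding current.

V_s ≈ 14.1 V, I_p ≈ 0.162 A

V_s = V_p × N_s/N_p = 240 × 197/3353 = 14.101 V.
I_s = P/V_s = 38.9/14.101 = 2.7587 A.
I_p = I_s × N_s/N_p = 2.7587 × 197/3353 = 0.162 A.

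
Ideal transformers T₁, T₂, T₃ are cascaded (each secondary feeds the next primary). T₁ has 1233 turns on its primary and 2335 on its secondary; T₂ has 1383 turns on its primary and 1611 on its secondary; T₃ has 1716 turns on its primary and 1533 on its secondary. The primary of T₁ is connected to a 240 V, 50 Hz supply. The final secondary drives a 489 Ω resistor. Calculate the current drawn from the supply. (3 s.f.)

Secondary of T₁: V = 240.00 × 2335/1233 = 454.50 V.
Secondary of T₂: V = 454.50 × 1611/1383 = 529.43 V.
Secondary of T₃: V = 529.43 × 1533/1716 = 472.97 V.
I_load = 472.97/489 = 0.96722 A, so P_out = 472.97 × 0.96722 = 457.46 W.
All ideal ⇒ P_in = P_out, so I_supply = 457.46/240 = 1.91 A.

I_supply ≈ 1.91 A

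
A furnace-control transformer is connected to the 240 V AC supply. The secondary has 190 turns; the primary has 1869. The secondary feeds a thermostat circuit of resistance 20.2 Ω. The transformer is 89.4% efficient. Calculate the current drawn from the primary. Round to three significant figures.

V_s = 240 × 190/1869 = 24.398 V.
I_s = V_s/R = 24.398/20.2 = 1.2078 A.
P_out = V_s I_s = 24.398 × 1.2078 = 29.469 W.
P_in = P_out/η = 29.469/0.894 = 32.963 W.
I_p = P_in/V_p = 32.963/240 = 0.137 A.

I_p ≈ 0.137 A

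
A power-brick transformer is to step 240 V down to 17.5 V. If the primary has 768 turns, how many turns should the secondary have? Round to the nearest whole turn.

N_s/N_p = V_s/V_p, so N_s = 768 × 17.5/240 = 56.0 ≈ 56 turns.

N_s = 56 turns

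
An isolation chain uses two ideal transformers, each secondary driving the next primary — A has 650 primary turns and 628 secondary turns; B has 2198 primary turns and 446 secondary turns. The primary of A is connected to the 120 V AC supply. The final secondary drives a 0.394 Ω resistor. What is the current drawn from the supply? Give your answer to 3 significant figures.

After A: V = 120.00 × 628/650 = 115.94 V.
After B: V = 115.94 × 446/2198 = 23.525 V.
I_load = 23.525/0.394 = 59.709 A, so P_out = 23.525 × 59.709 = 1404.7 W.
All ideal ⇒ P_in = P_out, so I_supply = 1404.7/120 = 11.7 A.

I_supply ≈ 11.7 A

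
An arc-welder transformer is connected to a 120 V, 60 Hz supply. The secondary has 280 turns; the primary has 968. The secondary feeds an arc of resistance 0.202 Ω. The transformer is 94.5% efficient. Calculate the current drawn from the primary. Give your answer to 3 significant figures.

I_p ≈ 52.6 A

V_s = 120 × 280/968 = 34.711 V.
I_s = V_s/R = 34.711/0.202 = 171.84 A.
P_out = V_s I_s = 34.711 × 171.84 = 5964.5 W.
P_in = P_out/η = 5964.5/0.945 = 6311.7 W.
I_p = P_in/V_p = 6311.7/120 = 52.6 A.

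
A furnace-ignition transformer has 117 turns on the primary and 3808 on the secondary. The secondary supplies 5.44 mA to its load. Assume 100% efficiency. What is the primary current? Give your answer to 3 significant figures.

For an ideal transformer I_p/I_s = N_s/N_p, so I_p = 0.00544 × 3808/117 = 0.177 A.

I_p ≈ 0.177 A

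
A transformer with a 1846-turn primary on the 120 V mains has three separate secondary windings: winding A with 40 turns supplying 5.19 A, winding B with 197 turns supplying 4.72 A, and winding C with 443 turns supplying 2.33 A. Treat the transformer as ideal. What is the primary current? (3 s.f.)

V_A = 120 × 40/1846 = 2.6002 V; V_B = 120 × 197/1846 = 12.806 V; V_C = 120 × 443/1846 = 28.797 V.
P_out = V_A I_A + V_B I_B + V_C I_C = 2.6002×5.19 + 12.806×4.72 + 28.797×2.33 = 13.495 + 60.445 + 67.098 = 141.04 W.
Ideal ⇒ P_in = P_out, so I_p = P_out/V_p = 141.04/120 = 1.18 A.

I_p ≈ 1.18 A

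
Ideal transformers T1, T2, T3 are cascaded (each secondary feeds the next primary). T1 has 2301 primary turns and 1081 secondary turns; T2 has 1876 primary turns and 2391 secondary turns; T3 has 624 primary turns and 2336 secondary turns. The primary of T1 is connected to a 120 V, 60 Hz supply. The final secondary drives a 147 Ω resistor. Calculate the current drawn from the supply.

I_supply ≈ 4.10 A

Secondary of T1: V = 120.00 × 1081/2301 = 56.375 V.
Secondary of T2: V = 56.375 × 2391/1876 = 71.852 V.
Secondary of T3: V = 71.852 × 2336/624 = 268.98 V.
I_load = 268.98/147 = 1.8298 A, so P_out = 268.98 × 1.8298 = 492.19 W.
All ideal ⇒ P_in = P_out, so I_supply = 492.19/120 = 4.10 A.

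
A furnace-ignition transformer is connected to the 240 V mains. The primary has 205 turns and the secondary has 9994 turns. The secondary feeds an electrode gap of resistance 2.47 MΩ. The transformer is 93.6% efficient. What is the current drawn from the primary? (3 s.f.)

V_s = 240 × 9994/205 = 11700 V.
I_s = V_s/R = 11700/(2.47×10^6) = 0.0047370 A.
P_out = V_s I_s = 11700 × 0.0047370 = 55.424 W.
P_in = P_out/η = 55.424/0.936 = 59.213 W.
I_p = P_in/V_p = 59.213/240 = 0.247 A.

I_p ≈ 0.247 A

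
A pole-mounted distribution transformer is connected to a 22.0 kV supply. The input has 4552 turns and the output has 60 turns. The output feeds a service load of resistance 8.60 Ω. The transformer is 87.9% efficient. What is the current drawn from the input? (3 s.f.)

I_in ≈ 0.506 A

V_out = 22000 × 60/4552 = 289.98 V.
I_out = V_out/R = 289.98/8.60 = 33.719 A.
P_out = V_out I_out = 289.98 × 33.719 = 9777.9 W.
P_in = P_out/η = 9777.9/0.879 = 11124 W.
I_in = P_in/V_in = 11124/22000 = 0.506 A.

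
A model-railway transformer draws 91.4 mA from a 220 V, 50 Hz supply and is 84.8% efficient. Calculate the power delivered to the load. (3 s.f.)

P_out ≈ 17.1 W

P_in = V_p I_p = 220 × 0.0914 = 20.108 W.
P_out = η P_in = 0.848 × 20.108 = 17.1 W.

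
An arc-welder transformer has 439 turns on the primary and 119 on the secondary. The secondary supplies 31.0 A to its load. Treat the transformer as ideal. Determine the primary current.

I_p ≈ 8.40 A

For an ideal transformer I_p/I_s = N_s/N_p, so I_p = 31.0 × 119/439 = 8.40 A.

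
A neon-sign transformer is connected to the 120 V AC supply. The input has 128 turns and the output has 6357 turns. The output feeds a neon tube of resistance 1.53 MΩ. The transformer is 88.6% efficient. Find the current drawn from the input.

V_out = 120 × 6357/128 = 5959.7 V.
I_out = V_out/R = 5959.7/(1.53×10^6) = 0.0038952 A.
P_out = V_out I_out = 5959.7 × 0.0038952 = 23.214 W.
P_in = P_out/η = 23.214/0.886 = 26.201 W.
I_in = P_in/V_in = 26.201/120 = 0.218 A.

I_in ≈ 0.218 A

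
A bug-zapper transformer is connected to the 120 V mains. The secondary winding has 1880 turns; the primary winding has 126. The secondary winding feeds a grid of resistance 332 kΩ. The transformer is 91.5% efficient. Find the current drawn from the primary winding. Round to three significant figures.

V_s = 120 × 1880/126 = 1790.5 V.
I_s = V_s/R = 1790.5/332000 = 0.0053930 A.
P_out = V_s I_s = 1790.5 × 0.0053930 = 9.6560 W.
P_in = P_out/η = 9.6560/0.915 = 10.553 W.
I_p = P_in/V_p = 10.553/120 = 0.0879 A.

I_p ≈ 0.0879 A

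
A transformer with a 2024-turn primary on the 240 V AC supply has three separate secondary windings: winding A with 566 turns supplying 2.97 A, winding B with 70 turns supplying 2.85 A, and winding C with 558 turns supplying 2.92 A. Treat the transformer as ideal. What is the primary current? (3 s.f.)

V_A = 240 × 566/2024 = 67.115 V; V_B = 240 × 70/2024 = 8.3004 V; V_C = 240 × 558/2024 = 66.166 V.
P_out = V_A I_A + V_B I_B + V_C I_C = 67.115×2.97 + 8.3004×2.85 + 66.166×2.92 = 199.33 + 23.656 + 193.20 = 416.19 W.
Ideal ⇒ P_in = P_out, so I_p = P_out/V_p = 416.19/240 = 1.73 A.

I_p ≈ 1.73 A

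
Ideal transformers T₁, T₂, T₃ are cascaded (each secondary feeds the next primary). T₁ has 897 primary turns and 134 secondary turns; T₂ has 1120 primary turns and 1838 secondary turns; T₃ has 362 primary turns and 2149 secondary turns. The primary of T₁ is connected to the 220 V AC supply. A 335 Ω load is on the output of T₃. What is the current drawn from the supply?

Secondary of T₁: V = 220.00 × 134/897 = 32.865 V.
Secondary of T₂: V = 32.865 × 1838/1120 = 53.934 V.
Secondary of T₃: V = 53.934 × 2149/362 = 320.18 V.
I_load = 320.18/335 = 0.95575 A, so P_out = 320.18 × 0.95575 = 306.01 W.
All ideal ⇒ P_in = P_out, so I_supply = 306.01/220 = 1.39 A.

I_supply ≈ 1.39 A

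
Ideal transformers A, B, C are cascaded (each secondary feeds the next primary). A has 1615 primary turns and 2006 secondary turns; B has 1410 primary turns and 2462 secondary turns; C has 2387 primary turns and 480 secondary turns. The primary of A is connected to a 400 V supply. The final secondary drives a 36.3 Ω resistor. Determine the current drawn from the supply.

I_supply ≈ 2.10 A

After A: V = 400.00 × 2006/1615 = 496.84 V.
After B: V = 496.84 × 2462/1410 = 867.54 V.
After C: V = 867.54 × 480/2387 = 174.45 V.
I_load = 174.45/36.3 = 4.8058 A, so P_out = 174.45 × 4.8058 = 838.39 W.
All ideal ⇒ P_in = P_out, so I_supply = 838.39/400 = 2.10 A.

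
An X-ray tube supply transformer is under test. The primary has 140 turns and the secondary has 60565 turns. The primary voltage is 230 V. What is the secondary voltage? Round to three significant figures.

V_s ≈ 99500 V

V_s/V_p = N_s/N_p, so V_s = 230 × 60565/140 = 99500 V.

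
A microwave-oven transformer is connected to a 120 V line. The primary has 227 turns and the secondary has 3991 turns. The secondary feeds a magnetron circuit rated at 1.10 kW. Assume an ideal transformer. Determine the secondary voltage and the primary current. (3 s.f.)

V_s = V_p × N_s/N_p = 120 × 3991/227 = 2109.8 V.
I_s = P/V_s = 1100/2109.8 = 0.52138 A.
I_p = I_s × N_s/N_p = 0.52138 × 3991/227 = 9.17 A.

V_s ≈ 2110 V, I_p ≈ 9.17 A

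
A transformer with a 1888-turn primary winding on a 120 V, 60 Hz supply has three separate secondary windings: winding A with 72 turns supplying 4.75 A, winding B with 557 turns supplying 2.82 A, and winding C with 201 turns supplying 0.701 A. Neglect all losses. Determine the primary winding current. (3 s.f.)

V_A = 120 × 72/1888 = 4.5763 V; V_B = 120 × 557/1888 = 35.403 V; V_C = 120 × 201/1888 = 12.775 V.
P_out = V_A I_A + V_B I_B + V_C I_C = 4.5763×4.75 + 35.403×2.82 + 12.775×0.701 = 21.737 + 99.835 + 8.9556 = 130.53 W.
Ideal ⇒ P_in = P_out, so I_p = P_out/V_p = 130.53/120 = 1.09 A.

I_p ≈ 1.09 A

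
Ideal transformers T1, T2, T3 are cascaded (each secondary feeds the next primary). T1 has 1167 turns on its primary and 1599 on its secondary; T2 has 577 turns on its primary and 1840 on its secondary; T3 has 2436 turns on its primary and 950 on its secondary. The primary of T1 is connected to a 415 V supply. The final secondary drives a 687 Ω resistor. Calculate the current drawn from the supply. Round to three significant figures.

I_supply ≈ 1.75 A

After T1: V = 415.00 × 1599/1167 = 568.62 V.
After T2: V = 568.62 × 1840/577 = 1813.3 V.
After T3: V = 1813.3 × 950/2436 = 707.15 V.
I_load = 707.15/687 = 1.0293 A, so P_out = 707.15 × 1.0293 = 727.90 W.
All ideal ⇒ P_in = P_out, so I_supply = 727.90/415 = 1.75 A.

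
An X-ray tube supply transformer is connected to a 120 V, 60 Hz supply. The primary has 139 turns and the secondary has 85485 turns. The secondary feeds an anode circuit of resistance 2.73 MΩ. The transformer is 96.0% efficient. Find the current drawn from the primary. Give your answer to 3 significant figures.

V_s = 120 × 85485/139 = 73800 V.
I_s = V_s/R = 73800/(2.73×10^6) = 0.027033 A.
P_out = V_s I_s = 73800 × 0.027033 = 1995.0 W.
P_in = P_out/η = 1995.0/0.960 = 2078.2 W.
I_p = P_in/V_p = 2078.2/120 = 17.3 A.

I_p ≈ 17.3 A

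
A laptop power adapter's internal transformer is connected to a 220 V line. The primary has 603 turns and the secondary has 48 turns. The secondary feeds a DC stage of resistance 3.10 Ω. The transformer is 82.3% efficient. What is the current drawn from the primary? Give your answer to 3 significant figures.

I_p ≈ 0.546 A

V_s = 220 × 48/603 = 17.512 V.
I_s = V_s/R = 17.512/3.10 = 5.6492 A.
P_out = V_s I_s = 17.512 × 5.6492 = 98.931 W.
P_in = P_out/η = 98.931/0.823 = 120.21 W.
I_p = P_in/V_p = 120.21/220 = 0.546 A.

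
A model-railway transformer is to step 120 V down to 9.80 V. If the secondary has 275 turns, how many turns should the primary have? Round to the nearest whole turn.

N_p/N_s = V_p/V_s, so N_p = 275 × 120/9.80 = 3367.3 ≈ 3367 turns.

N_p = 3367 turns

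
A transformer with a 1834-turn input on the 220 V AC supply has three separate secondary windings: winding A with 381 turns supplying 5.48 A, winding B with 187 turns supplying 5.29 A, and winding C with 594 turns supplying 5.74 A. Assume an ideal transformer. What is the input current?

V_A = 220 × 381/1834 = 45.703 V; V_B = 220 × 187/1834 = 22.432 V; V_C = 220 × 594/1834 = 71.254 V.
P_out = V_A I_A + V_B I_B + V_C I_C = 45.703×5.48 + 22.432×5.29 + 71.254×5.74 = 250.45 + 118.66 + 409.00 = 778.12 W.
Ideal ⇒ P_in = P_out, so I_in = P_out/V_in = 778.12/220 = 3.54 A.

I_in ≈ 3.54 A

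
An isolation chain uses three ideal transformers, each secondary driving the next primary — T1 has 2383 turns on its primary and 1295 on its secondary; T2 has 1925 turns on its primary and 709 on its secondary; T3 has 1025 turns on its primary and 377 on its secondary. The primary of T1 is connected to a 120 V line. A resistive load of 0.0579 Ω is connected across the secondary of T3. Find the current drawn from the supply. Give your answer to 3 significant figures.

After T1: V = 120.00 × 1295/2383 = 65.212 V.
After T2: V = 65.212 × 709/1925 = 24.018 V.
After T3: V = 24.018 × 377/1025 = 8.8341 V.
I_load = 8.8341/0.0579 = 152.57 A, so P_out = 8.8341 × 152.57 = 1347.8 W.
All ideal ⇒ P_in = P_out, so I_supply = 1347.8/120 = 11.2 A.

I_supply ≈ 11.2 A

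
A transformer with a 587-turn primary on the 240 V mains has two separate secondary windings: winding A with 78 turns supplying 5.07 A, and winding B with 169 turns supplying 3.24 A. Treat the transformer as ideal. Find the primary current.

I_p ≈ 1.61 A

V_A = 240 × 78/587 = 31.891 V; V_B = 240 × 169/587 = 69.097 V.
P_out = V_A I_A + V_B I_B = 31.891×5.07 + 69.097×3.24 = 161.69 + 223.87 = 385.56 W.
Ideal ⇒ P_in = P_out, so I_p = P_out/V_p = 385.56/240 = 1.61 A.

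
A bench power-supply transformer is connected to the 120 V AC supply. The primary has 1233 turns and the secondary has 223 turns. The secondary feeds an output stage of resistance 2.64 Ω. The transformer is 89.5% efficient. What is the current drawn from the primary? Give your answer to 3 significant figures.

V_s = 120 × 223/1233 = 21.703 V.
I_s = V_s/R = 21.703/2.64 = 8.2209 A.
P_out = V_s I_s = 21.703 × 8.2209 = 178.42 W.
P_in = P_out/η = 178.42/0.895 = 199.35 W.
I_p = P_in/V_p = 199.35/120 = 1.66 A.

I_p ≈ 1.66 A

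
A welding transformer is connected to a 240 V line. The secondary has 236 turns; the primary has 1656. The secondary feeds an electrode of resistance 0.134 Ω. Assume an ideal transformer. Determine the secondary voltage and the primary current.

V_s = V_p × N_s/N_p = 240 × 236/1656 = 34.203 V.
I_s = V_s/R = 34.203/0.134 = 255.25 A.
I_p = I_s × N_s/N_p = 255.25 × 236/1656 = 36.4 A.

V_s ≈ 34.2 V, I_p ≈ 36.4 A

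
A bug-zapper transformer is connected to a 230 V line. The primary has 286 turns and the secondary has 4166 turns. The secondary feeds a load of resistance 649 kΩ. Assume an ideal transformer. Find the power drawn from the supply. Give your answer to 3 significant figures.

P ≈ 17.3 W

V_s = V_p × N_s/N_p = 230 × 4166/286 = 3350.3 V.
I_s = V_s/R = 3350.3/649000 = 0.0051622 A.
I_p = I_s × N_s/N_p = 0.0051622 × 4166/286 = 0.075195 A.
P = V_p I_p = 230 × 0.075195 = 17.3 W.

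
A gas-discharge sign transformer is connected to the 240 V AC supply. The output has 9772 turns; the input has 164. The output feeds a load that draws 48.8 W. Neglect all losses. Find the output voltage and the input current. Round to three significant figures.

V_out = V_in × N_out/N_in = 240 × 9772/164 = 14300 V.
I_out = P/V_out = 48.8/14300 = 0.0034125 A.
I_in = I_out × N_out/N_in = 0.0034125 × 9772/164 = 0.203 A.

V_out ≈ 14300 V, I_in ≈ 0.203 A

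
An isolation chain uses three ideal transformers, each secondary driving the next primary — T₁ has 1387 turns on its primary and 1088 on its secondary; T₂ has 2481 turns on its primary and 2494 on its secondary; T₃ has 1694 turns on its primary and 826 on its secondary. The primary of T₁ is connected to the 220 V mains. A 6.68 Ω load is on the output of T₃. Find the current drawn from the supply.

Secondary of T₁: V = 220.00 × 1088/1387 = 172.57 V.
Secondary of T₂: V = 172.57 × 2494/2481 = 173.48 V.
Secondary of T₃: V = 173.48 × 826/1694 = 84.589 V.
I_load = 84.589/6.68 = 12.663 A, so P_out = 84.589 × 12.663 = 1071.1 W.
All ideal ⇒ P_in = P_out, so I_supply = 1071.1/220 = 4.87 A.

I_supply ≈ 4.87 A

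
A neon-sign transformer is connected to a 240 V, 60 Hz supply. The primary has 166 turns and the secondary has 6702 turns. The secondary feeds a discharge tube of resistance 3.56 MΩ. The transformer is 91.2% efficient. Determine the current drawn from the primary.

V_s = 240 × 6702/166 = 9689.6 V.
I_s = V_s/R = 9689.6/(3.56×10^6) = 0.0027218 A.
P_out = V_s I_s = 9689.6 × 0.0027218 = 26.373 W.
P_in = P_out/η = 26.373/0.912 = 28.918 W.
I_p = P_in/V_p = 28.918/240 = 0.120 A.

I_p ≈ 0.120 A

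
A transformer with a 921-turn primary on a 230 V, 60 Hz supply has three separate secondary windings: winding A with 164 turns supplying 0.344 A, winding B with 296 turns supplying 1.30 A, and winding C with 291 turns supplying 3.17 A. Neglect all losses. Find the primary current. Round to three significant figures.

I_p ≈ 1.48 A

V_A = 230 × 164/921 = 40.955 V; V_B = 230 × 296/921 = 73.920 V; V_C = 230 × 291/921 = 72.671 V.
P_out = V_A I_A + V_B I_B + V_C I_C = 40.955×0.344 + 73.920×1.30 + 72.671×3.17 = 14.089 + 96.096 + 230.37 = 340.55 W.
Ideal ⇒ P_in = P_out, so I_p = P_out/V_p = 340.55/230 = 1.48 A.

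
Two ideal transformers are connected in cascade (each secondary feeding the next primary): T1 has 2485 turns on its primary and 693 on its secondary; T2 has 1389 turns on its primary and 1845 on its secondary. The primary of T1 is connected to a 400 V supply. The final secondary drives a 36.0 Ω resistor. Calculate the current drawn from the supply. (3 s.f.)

Secondary of T1: V = 400.00 × 693/2485 = 111.55 V.
Secondary of T2: V = 111.55 × 1845/1389 = 148.17 V.
I_load = 148.17/36.0 = 4.1158 A, so P_out = 148.17 × 4.1158 = 609.84 W.
All ideal ⇒ P_in = P_out, so I_supply = 609.84/400 = 1.52 A.

I_supply ≈ 1.52 A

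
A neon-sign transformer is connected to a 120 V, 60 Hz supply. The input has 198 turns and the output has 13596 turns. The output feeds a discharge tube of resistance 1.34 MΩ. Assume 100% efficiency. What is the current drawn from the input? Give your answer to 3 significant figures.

I_in ≈ 0.422 A

V_out = V_in × N_out/N_in = 120 × 13596/198 = 8240.0 V.
I_out = V_out/R = 8240.0/(1.34×10^6) = 0.0061493 A.
For an ideal transformer I_in N_in = I_out N_out, so I_in = 0.0061493 × 13596/198 = 0.422 A.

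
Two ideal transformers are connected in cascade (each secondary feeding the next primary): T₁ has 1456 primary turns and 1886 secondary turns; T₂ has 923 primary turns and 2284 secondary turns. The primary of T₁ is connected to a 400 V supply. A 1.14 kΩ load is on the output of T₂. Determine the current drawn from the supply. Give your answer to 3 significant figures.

After T₁: V = 400.00 × 1886/1456 = 518.13 V.
After T₂: V = 518.13 × 2284/923 = 1282.1 V.
I_load = 1282.1/1140 = 1.1247 A, so P_out = 1282.1 × 1.1247 = 1442.0 W.
All ideal ⇒ P_in = P_out, so I_supply = 1442.0/400 = 3.60 A.

I_supply ≈ 3.60 A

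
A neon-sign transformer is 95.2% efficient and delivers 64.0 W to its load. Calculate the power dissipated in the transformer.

P_in = P_out/η = 64.0/0.952 = 67.2269 W.
P_loss = P_in − P_out = 67.2269 − 64.0 = 3.23 W.

P_loss ≈ 3.23 W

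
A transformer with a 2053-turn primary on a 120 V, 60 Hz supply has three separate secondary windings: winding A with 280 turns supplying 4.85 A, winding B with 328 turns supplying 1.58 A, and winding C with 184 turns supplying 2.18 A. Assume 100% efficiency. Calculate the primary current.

I_p ≈ 1.11 A

V_A = 120 × 280/2053 = 16.366 V; V_B = 120 × 328/2053 = 19.172 V; V_C = 120 × 184/2053 = 10.755 V.
P_out = V_A I_A + V_B I_B + V_C I_C = 16.366×4.85 + 19.172×1.58 + 10.755×2.18 = 79.377 + 30.292 + 23.446 = 133.11 W.
Ideal ⇒ P_in = P_out, so I_p = P_out/V_p = 133.11/120 = 1.11 A.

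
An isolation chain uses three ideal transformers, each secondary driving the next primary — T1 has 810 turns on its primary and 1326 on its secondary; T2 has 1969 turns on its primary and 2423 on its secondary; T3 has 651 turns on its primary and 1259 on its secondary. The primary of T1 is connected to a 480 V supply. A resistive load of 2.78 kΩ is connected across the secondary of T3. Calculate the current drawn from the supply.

I_supply ≈ 2.62 A

Secondary of T1: V = 480.00 × 1326/810 = 785.78 V.
Secondary of T2: V = 785.78 × 2423/1969 = 966.96 V.
Secondary of T3: V = 966.96 × 1259/651 = 1870.0 V.
I_load = 1870.0/2780 = 0.67268 A, so P_out = 1870.0 × 0.67268 = 1257.9 W.
All ideal ⇒ P_in = P_out, so I_supply = 1257.9/480 = 2.62 A.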